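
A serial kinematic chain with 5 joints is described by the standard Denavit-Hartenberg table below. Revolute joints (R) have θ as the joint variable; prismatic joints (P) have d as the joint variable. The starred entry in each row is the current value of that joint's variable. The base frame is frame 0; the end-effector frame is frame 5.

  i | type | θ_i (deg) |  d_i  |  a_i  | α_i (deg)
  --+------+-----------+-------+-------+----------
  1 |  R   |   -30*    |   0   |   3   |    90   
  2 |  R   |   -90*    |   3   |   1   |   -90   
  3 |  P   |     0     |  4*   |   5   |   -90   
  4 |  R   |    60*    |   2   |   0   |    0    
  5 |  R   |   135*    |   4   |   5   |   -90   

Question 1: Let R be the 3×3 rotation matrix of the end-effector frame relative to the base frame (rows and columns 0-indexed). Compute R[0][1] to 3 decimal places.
-0.500

End-effector y-axis (col 1 of R) = (-0.5000,-0.8660,0.0000)
R[0][1] = -0.5000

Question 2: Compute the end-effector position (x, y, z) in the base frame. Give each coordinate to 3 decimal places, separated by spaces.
after link 1: o_1 = (2.5981, -1.5000, 0.0000)
after link 2: o_2 = (1.0981, -4.0981, -1.0000)
after link 3: o_3 = (4.5622, -6.0981, -6.0000)
after link 4: o_4 = (5.5622, -4.3660, -6.0000)
after link 5: o_5 = (8.6829, -1.5490, -1.1704)

8.683 -1.549 -1.170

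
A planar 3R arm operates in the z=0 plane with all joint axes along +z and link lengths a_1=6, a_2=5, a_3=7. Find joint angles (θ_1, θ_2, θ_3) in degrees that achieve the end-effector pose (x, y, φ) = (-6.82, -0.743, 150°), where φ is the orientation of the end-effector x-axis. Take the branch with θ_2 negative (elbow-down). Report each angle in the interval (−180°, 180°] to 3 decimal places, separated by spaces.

-45.006 -134.995 -29.999

wrist centre = target − a_3·(cos φ, sin φ) = (-0.7578, -4.2430)
cos θ_2 = (18.5773−6²−5²)/(2·6·5) = -0.7070; θ_2 = -134.9949° (elbow-down)
β = atan2(-4.2430,-0.7578) = -100.1266°; ψ = atan2(-3.5358,2.4648) = -55.1203°
θ_1 = β − ψ = -45.0063°
θ_3 = φ − θ_1 − θ_2 = -29.9988° (wrapped to (-180°,180°])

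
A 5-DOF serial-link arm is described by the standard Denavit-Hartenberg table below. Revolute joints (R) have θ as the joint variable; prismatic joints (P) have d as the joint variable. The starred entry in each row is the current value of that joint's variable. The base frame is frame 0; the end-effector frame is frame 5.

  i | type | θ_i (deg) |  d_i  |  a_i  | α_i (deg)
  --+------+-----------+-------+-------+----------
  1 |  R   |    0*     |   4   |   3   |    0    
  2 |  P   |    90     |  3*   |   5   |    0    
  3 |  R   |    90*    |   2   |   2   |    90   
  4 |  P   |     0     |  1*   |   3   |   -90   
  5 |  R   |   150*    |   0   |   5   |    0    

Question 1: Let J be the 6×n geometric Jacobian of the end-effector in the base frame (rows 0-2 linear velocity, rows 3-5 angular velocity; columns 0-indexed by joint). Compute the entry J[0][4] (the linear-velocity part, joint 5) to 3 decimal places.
axis z_4 = (0.0000,0.0000,1.0000); lever o_n−o_4 = (4.3301,-2.5000,0.0000)
cross product → J_v[:, 4] = (2.5000,4.3301,-0.0000)
J_ω[:, 4] = z_4
entry J[0][4] = 2.5000

2.500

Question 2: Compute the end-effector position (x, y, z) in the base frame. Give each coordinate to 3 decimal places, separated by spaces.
after link 1: o_1 = (3.0000, 0.0000, 4.0000)
after link 2: o_2 = (3.0000, 5.0000, 7.0000)
after link 3: o_3 = (1.0000, 5.0000, 9.0000)
after link 4: o_4 = (-2.0000, 6.0000, 9.0000)
after link 5: o_5 = (2.3301, 3.5000, 9.0000)

2.330 3.500 9.000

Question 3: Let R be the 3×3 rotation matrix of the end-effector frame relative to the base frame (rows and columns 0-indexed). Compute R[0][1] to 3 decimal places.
End-effector y-axis (col 1 of R) = (0.5000,0.8660,0.0000)
R[0][1] = 0.5000

0.500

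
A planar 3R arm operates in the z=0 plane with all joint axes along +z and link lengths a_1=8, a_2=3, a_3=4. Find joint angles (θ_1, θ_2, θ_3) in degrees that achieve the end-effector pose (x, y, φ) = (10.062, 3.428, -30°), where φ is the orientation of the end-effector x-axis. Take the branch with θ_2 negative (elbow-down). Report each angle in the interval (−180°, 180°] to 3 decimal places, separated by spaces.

wrist centre = target − a_3·(cos φ, sin φ) = (6.5979, 5.4280)
cos θ_2 = (72.9954−8²−3²)/(2·8·3) = -0.0001; θ_2 = -90.0054° (elbow-down)
β = atan2(5.4280,6.5979) = 39.4437°; ψ = atan2(-3.0000,7.9997) = -20.5567°
θ_1 = β − ψ = 60.0004°
θ_3 = φ − θ_1 − θ_2 = 0.0051° (wrapped to (-180°,180°])

60.000 -90.005 0.005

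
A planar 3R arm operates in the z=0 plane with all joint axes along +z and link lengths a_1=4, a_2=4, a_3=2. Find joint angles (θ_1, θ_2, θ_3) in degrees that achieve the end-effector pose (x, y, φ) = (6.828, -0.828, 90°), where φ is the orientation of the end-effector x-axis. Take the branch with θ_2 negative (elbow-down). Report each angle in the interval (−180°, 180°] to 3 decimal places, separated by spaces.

wrist centre = target − a_3·(cos φ, sin φ) = (6.8280, -2.8280)
cos θ_2 = (54.6192−4²−4²)/(2·4·4) = 0.7068; θ_2 = -45.0209° (elbow-down)
β = atan2(-2.8280,6.8280) = -22.4982°; ψ = atan2(-2.8295,6.8274) = -22.5104°
θ_1 = β − ψ = 0.0122°
θ_3 = φ − θ_1 − θ_2 = 135.0086° (wrapped to (-180°,180°])

0.012 -45.021 135.009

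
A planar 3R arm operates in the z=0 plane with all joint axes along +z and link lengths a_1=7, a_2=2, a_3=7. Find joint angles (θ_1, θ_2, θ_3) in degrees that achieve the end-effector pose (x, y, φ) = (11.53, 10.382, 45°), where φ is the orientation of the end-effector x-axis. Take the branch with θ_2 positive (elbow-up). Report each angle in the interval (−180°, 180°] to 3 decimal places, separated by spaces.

30.006 44.971 -29.977

wrist centre = target − a_3·(cos φ, sin φ) = (6.5803, 5.4323)
cos θ_2 = (72.8091−7²−2²)/(2·7·2) = 0.7075; θ_2 = 44.9708° (elbow-up)
β = atan2(5.4323,6.5803) = 39.5410°; ψ = atan2(1.4135,8.4149) = 9.5352°
θ_1 = β − ψ = 30.0058°
θ_3 = φ − θ_1 − θ_2 = -29.9766° (wrapped to (-180°,180°])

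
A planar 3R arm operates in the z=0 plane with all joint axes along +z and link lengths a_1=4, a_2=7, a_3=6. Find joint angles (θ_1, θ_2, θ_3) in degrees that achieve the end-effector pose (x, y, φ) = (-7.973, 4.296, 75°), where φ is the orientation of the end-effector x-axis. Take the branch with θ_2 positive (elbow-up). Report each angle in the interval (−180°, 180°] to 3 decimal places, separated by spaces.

wrist centre = target − a_3·(cos φ, sin φ) = (-9.5259, -1.4996)
cos θ_2 = (92.9917−4²−7²)/(2·4·7) = 0.4999; θ_2 = 60.0098° (elbow-up)
β = atan2(-1.4996,-9.5259) = -171.0540°; ψ = atan2(6.0628,7.4990) = 38.9549°
θ_1 = β − ψ = -210.0089°
θ_3 = φ − θ_1 − θ_2 = -135.0009° (wrapped to (-180°,180°])

149.991 60.010 -135.001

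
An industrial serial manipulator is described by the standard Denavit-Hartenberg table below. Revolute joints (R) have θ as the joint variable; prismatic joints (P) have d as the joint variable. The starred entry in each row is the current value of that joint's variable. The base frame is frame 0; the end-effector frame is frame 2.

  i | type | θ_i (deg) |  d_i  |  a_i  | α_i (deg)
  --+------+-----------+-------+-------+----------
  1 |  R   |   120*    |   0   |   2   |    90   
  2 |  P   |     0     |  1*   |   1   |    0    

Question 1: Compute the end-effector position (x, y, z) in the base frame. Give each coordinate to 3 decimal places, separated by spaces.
-0.634 3.098 0.000

after link 1: o_1 = (-1.0000, 1.7321, 0.0000)
after link 2: o_2 = (-0.6340, 3.0981, 0.0000)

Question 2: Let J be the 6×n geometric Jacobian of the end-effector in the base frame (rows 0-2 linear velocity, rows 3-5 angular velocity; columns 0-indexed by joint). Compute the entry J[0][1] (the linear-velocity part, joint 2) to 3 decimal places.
0.866

prismatic axis z_1 = (0.8660,0.5000,0.0000)
J_v[:, 1] = z_1; J_ω[:, 1] = (0,0,0)
entry J[0][1] = 0.8660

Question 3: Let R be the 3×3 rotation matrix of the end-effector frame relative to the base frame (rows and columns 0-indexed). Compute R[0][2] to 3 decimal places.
0.866

End-effector z-axis (col 2 of R) = (0.8660,0.5000,0.0000)
R[0][2] = 0.8660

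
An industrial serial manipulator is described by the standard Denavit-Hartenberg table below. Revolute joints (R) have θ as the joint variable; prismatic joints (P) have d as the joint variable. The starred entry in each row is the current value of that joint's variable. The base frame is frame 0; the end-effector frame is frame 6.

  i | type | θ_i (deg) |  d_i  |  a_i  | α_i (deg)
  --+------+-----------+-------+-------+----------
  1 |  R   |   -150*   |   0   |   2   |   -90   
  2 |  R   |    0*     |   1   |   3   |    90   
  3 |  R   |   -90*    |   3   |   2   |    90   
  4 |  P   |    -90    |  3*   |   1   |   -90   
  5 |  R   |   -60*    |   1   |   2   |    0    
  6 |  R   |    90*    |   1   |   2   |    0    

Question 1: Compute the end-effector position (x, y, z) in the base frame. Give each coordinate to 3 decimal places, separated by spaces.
after link 1: o_1 = (-1.7321, -1.0000, 0.0000)
after link 2: o_2 = (-3.8301, -3.3660, 0.0000)
after link 3: o_3 = (-4.8301, -1.6340, 3.0000)
after link 4: o_4 = (-2.2321, -0.1340, 2.0000)
after link 5: o_5 = (-1.2321, 1.5981, 1.0000)
after link 6: o_6 = (-2.5981, 1.9641, -0.7321)

-2.598 1.964 -0.732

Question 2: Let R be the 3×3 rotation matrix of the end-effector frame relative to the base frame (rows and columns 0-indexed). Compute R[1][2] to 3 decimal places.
0.866

End-effector z-axis (col 2 of R) = (-0.5000,0.8660,0.0000)
R[1][2] = 0.8660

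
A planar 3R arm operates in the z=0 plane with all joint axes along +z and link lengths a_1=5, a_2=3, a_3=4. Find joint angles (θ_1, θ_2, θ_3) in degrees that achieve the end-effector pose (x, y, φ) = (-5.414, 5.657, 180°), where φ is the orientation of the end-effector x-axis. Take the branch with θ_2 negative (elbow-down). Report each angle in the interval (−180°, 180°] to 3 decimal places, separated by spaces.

134.997 -89.998 135.001

wrist centre = target − a_3·(cos φ, sin φ) = (-1.4140, 5.6570)
cos θ_2 = (34.0010−5²−3²)/(2·5·3) = 0.0000; θ_2 = -89.9980° (elbow-down)
β = atan2(5.6570,-1.4140) = 104.0339°; ψ = atan2(-3.0000,5.0001) = -30.9632°
θ_1 = β − ψ = 134.9971°
θ_3 = φ − θ_1 − θ_2 = 135.0009° (wrapped to (-180°,180°])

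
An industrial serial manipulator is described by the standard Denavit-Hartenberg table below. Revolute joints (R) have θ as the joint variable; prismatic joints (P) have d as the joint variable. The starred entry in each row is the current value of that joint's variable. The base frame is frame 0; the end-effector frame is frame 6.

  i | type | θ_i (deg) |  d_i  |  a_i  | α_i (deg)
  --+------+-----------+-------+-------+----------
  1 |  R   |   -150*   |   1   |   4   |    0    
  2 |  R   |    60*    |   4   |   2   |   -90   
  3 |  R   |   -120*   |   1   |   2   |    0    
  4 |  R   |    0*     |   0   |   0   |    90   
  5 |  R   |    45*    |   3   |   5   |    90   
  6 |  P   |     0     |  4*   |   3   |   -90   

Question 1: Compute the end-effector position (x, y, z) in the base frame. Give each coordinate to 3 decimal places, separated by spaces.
after link 1: o_1 = (-3.4641, -2.0000, 1.0000)
after link 2: o_2 = (-3.4641, -4.0000, 5.0000)
after link 3: o_3 = (-2.4641, -3.0000, 6.7321)
after link 4: o_4 = (-2.4641, -3.0000, 6.7321)
after link 5: o_5 = (1.0714, 1.3658, 8.2939)
after link 6: o_6 = (0.3643, 3.8407, 12.5805)

0.364 3.841 12.581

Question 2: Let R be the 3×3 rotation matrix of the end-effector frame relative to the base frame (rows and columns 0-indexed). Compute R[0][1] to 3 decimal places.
0.707

End-effector y-axis (col 1 of R) = (0.7071,-0.3536,-0.6124)
R[0][1] = 0.7071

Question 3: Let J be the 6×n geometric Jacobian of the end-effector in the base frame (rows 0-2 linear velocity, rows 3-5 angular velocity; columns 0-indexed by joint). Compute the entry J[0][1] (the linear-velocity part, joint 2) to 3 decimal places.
-5.841

axis z_1 = (0.0000,0.0000,1.0000); lever o_n−o_1 = (3.8284,5.8407,11.5805)
cross product → J_v[:, 1] = (-5.8407,3.8284,0.0000)
J_ω[:, 1] = z_1
entry J[0][1] = -5.8407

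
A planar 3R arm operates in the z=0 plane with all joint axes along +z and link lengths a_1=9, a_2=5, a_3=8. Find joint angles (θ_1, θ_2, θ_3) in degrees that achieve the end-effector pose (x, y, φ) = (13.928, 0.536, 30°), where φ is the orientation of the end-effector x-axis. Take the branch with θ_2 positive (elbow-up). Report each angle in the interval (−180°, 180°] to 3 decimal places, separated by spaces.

-60.000 120.003 -30.003

wrist centre = target − a_3·(cos φ, sin φ) = (6.9998, -3.4640)
cos θ_2 = (60.9965−9²−5²)/(2·9·5) = -0.5000; θ_2 = 120.0026° (elbow-up)
β = atan2(-3.4640,6.9998) = -26.3295°; ψ = atan2(4.3300,6.4998) = 33.6706°
θ_1 = β − ψ = -60.0001°
θ_3 = φ − θ_1 − θ_2 = -30.0025° (wrapped to (-180°,180°])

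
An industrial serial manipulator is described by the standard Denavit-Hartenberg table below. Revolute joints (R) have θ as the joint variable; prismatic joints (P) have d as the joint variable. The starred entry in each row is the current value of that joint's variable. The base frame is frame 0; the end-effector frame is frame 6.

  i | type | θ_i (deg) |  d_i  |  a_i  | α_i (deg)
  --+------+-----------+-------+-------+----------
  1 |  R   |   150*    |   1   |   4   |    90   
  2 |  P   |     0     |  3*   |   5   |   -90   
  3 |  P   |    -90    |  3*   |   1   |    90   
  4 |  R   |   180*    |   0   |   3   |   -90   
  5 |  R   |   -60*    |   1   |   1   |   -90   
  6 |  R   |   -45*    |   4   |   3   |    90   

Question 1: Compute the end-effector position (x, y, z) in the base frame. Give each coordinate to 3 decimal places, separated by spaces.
after link 1: o_1 = (-3.4641, 2.0000, 1.0000)
after link 2: o_2 = (-6.2942, 7.0981, 1.0000)
after link 3: o_3 = (-5.7942, 7.9641, 4.0000)
after link 4: o_4 = (-7.2942, 5.3660, 4.0000)
after link 5: o_5 = (-6.7942, 4.5000, 3.0000)
after link 6: o_6 = (-9.1977, 0.6629, 0.8787)

-9.198 0.663 0.879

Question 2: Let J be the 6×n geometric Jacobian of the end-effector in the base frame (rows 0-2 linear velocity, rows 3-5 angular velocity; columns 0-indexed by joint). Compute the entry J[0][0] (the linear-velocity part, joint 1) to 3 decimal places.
-0.663

axis z_0 = ẑ; lever o_n−o_0 = (-9.1977,0.6629,0.8787)
cross product → J_v[:, 0] = (-0.6629,-9.1977,0.0000)
J_ω[:, 0] = z_0
entry J[0][0] = -0.6629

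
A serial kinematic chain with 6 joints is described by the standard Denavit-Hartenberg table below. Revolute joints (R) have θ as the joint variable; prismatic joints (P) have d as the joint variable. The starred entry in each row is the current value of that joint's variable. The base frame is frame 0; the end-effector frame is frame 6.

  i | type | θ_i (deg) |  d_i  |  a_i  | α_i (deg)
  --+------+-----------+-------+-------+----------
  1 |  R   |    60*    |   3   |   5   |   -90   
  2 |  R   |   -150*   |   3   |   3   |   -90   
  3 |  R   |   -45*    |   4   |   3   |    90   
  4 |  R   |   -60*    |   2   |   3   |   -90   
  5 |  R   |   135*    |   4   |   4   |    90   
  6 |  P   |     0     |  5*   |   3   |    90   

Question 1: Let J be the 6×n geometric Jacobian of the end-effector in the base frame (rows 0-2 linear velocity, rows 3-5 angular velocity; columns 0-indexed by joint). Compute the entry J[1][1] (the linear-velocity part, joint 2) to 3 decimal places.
axis z_1 = (-0.8660,0.5000,0.0000); lever o_n−o_1 = (-7.4207,-5.7617,10.3654)
cross product → J_v[:, 1] = (5.1827,8.9767,8.7001)
J_ω[:, 1] = z_1
entry J[1][1] = 8.9767

8.977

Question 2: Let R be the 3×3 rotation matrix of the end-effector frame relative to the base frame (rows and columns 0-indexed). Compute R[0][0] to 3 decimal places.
0.694

End-effector x-axis (col 0 of R) = (0.6944,-0.2973,0.6553)
R[0][0] = 0.6944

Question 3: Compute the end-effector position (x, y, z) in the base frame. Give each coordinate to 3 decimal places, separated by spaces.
after link 1: o_1 = (2.5000, 4.3301, 3.0000)
after link 2: o_2 = (-1.3971, 3.5801, 4.5000)
after link 3: o_3 = (-3.1528, 4.7818, 9.0248)
after link 4: o_4 = (-5.7925, 5.1594, 6.5980)
after link 5: o_5 = (-5.6971, 4.2238, 12.1761)
after link 6: o_6 = (-4.9207, -1.4316, 13.3654)

-4.921 -1.432 13.365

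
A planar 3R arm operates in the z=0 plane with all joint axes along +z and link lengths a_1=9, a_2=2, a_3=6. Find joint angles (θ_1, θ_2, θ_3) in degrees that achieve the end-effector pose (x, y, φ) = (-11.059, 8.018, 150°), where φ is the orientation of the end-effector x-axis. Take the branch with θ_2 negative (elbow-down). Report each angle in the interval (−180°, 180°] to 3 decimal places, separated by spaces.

wrist centre = target − a_3·(cos φ, sin φ) = (-5.8628, 5.0180)
cos θ_2 = (59.5533−9²−2²)/(2·9·2) = -0.7069; θ_2 = -134.9794° (elbow-down)
β = atan2(5.0180,-5.8628) = 139.4398°; ψ = atan2(-1.4147,7.5863) = -10.5634°
θ_1 = β − ψ = 150.0032°
θ_3 = φ − θ_1 − θ_2 = 134.9762° (wrapped to (-180°,180°])

150.003 -134.979 134.976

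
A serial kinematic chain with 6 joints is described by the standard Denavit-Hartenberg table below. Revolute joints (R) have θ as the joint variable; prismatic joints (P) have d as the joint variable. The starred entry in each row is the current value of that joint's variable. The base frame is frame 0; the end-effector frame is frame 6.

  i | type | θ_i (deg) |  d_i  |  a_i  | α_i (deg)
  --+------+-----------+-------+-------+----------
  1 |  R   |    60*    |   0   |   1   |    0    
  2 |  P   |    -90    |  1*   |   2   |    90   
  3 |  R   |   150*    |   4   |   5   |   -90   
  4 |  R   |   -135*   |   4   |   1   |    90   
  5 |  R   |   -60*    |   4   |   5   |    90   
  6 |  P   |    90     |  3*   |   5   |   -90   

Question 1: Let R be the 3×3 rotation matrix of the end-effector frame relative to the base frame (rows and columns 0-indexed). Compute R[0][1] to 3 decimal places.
-0.063

End-effector y-axis (col 1 of R) = (-0.0634,-0.6705,-0.7392)
R[0][1] = -0.0634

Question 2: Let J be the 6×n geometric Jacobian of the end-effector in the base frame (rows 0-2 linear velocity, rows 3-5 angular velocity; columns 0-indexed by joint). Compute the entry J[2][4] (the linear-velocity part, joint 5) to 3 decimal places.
axis z_4 = (0.8839,0.3062,-0.3536); lever o_n−o_4 = (10.4621,1.3882,1.9017)
cross product → J_v[:, 4] = (1.0731,-5.3798,-1.9763)
J_ω[:, 4] = z_4
entry J[2][4] = -1.9763

-1.976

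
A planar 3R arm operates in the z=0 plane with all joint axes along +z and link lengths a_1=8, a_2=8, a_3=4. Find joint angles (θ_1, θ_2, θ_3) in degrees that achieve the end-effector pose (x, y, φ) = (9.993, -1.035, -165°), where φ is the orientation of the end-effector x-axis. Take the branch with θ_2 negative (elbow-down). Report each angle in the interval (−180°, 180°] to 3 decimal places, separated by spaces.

29.999 -59.996 -135.003

wrist centre = target − a_3·(cos φ, sin φ) = (13.8567, 0.0003)
cos θ_2 = (192.0082−8²−8²)/(2·8·8) = 0.5001; θ_2 = -59.9957° (elbow-down)
β = atan2(0.0003,13.8567) = 0.0011°; ψ = atan2(-6.9279,12.0005) = -29.9979°
θ_1 = β − ψ = 29.9990°
θ_3 = φ − θ_1 − θ_2 = -135.0033° (wrapped to (-180°,180°])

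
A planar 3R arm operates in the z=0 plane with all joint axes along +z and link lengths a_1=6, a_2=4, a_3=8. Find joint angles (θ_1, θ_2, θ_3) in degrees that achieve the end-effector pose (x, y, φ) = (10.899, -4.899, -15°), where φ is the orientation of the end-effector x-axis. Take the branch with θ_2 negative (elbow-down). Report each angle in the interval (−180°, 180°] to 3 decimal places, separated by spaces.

wrist centre = target − a_3·(cos φ, sin φ) = (3.1716, -2.8284)
cos θ_2 = (18.0591−6²−4²)/(2·6·4) = -0.7071; θ_2 = -134.9996° (elbow-down)
β = atan2(-2.8284,3.1716) = -41.7268°; ψ = atan2(-2.8284,3.1716) = -41.7268°
θ_1 = β − ψ = -0.0000°
θ_3 = φ − θ_1 − θ_2 = 119.9996° (wrapped to (-180°,180°])

-0.000 -135.000 120.000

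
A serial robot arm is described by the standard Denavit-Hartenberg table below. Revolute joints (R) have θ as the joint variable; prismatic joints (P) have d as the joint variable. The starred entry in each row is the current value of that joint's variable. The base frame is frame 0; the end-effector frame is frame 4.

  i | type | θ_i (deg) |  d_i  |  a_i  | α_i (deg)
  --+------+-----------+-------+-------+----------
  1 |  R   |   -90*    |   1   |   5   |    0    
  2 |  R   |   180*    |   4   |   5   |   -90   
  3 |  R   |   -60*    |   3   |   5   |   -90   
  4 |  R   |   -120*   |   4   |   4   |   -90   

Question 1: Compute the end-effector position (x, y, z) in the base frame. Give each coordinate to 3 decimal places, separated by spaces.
-6.464 4.964 5.598

after link 1: o_1 = (0.0000, -5.0000, 1.0000)
after link 2: o_2 = (0.0000, 0.0000, 5.0000)
after link 3: o_3 = (-3.0000, 2.5000, 9.3301)
after link 4: o_4 = (-6.4641, 4.9641, 5.5981)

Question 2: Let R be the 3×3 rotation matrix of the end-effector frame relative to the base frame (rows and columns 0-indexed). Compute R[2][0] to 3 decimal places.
-0.433

End-effector x-axis (col 0 of R) = (-0.8660,-0.2500,-0.4330)
R[2][0] = -0.4330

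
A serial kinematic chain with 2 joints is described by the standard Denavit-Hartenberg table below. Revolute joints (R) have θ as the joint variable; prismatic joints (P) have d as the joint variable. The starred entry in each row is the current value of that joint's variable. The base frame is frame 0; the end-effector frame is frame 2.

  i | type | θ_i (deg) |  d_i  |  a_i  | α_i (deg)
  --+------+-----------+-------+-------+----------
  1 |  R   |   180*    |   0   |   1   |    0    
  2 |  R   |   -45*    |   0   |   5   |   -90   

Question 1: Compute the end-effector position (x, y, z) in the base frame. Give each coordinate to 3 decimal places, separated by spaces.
after link 1: o_1 = (-1.0000, 0.0000, 0.0000)
after link 2: o_2 = (-4.5355, 3.5355, 0.0000)

-4.536 3.536 0.000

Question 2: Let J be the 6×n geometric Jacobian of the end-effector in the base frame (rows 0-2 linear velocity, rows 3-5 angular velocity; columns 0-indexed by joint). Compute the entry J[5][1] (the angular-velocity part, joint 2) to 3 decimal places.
1.000

axis z_1 = (0.0000,0.0000,1.0000); lever o_n−o_1 = (-3.5355,3.5355,0.0000)
cross product → J_v[:, 1] = (-3.5355,-3.5355,0.0000)
J_ω[:, 1] = z_1
entry J[5][1] = 1.0000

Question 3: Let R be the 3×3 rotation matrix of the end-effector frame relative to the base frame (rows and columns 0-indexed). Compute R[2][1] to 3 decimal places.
-1.000

End-effector y-axis (col 1 of R) = (-0.0000,-0.0000,-1.0000)
R[2][1] = -1.0000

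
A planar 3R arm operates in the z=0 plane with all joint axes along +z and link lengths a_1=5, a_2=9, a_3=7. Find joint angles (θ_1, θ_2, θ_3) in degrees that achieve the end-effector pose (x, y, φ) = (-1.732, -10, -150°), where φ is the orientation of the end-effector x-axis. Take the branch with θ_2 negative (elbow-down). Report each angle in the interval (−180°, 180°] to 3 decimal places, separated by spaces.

wrist centre = target − a_3·(cos φ, sin φ) = (4.3302, -6.5000)
cos θ_2 = (61.0004−5²−9²)/(2·5·9) = -0.5000; θ_2 = -119.9997° (elbow-down)
β = atan2(-6.5000,4.3302) = -56.3292°; ψ = atan2(-7.7943,0.5000) = -86.3292°
θ_1 = β − ψ = 30.0000°
θ_3 = φ − θ_1 − θ_2 = -60.0003° (wrapped to (-180°,180°])

30.000 -120.000 -60.000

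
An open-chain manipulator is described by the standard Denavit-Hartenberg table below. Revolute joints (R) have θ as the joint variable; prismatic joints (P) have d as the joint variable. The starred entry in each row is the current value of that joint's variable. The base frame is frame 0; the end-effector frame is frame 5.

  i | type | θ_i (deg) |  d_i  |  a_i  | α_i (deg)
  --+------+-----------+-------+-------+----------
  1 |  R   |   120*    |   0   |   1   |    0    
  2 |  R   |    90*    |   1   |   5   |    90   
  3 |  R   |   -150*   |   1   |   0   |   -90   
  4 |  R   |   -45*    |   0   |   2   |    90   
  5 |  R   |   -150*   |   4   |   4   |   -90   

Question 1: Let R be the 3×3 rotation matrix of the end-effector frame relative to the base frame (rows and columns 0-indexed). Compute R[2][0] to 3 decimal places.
End-effector x-axis (col 0 of R) = (0.0634,-0.6705,0.7392)
R[2][0] = 0.7392

0.739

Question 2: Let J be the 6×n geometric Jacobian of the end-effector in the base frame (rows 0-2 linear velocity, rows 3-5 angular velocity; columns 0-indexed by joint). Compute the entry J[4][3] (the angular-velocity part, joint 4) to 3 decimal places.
-0.250

axis z_3 = (-0.4330,-0.2500,-0.8660); lever o_n−o_3 = (-2.9283,0.3799,3.6639)
cross product → J_v[:, 3] = (-0.5870,4.1225,-0.8966)
J_ω[:, 3] = z_3
entry J[4][3] = -0.2500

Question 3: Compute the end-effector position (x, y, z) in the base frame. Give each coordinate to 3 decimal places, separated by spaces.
after link 1: o_1 = (-0.5000, 0.8660, 0.0000)
after link 2: o_2 = (-4.8301, -1.6340, 1.0000)
after link 3: o_3 = (-5.3301, -0.7679, 1.0000)
after link 4: o_4 = (-4.9766, 1.0692, 0.2929)
after link 5: o_5 = (-8.2585, -0.3881, 4.6639)

-8.258 -0.388 4.664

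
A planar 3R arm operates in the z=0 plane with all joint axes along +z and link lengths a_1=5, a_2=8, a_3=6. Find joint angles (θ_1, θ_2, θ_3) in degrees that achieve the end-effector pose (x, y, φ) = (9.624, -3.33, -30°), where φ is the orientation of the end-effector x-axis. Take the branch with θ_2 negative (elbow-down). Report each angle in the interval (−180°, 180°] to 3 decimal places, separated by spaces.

wrist centre = target − a_3·(cos φ, sin φ) = (4.4278, -0.3300)
cos θ_2 = (19.7147−5²−8²)/(2·5·8) = -0.8661; θ_2 = -150.0046° (elbow-down)
β = atan2(-0.3300,4.4278) = -4.2623°; ψ = atan2(-3.9994,-1.9285) = -115.7433°
θ_1 = β − ψ = 111.4810°
θ_3 = φ − θ_1 − θ_2 = 8.5236° (wrapped to (-180°,180°])

111.481 -150.005 8.524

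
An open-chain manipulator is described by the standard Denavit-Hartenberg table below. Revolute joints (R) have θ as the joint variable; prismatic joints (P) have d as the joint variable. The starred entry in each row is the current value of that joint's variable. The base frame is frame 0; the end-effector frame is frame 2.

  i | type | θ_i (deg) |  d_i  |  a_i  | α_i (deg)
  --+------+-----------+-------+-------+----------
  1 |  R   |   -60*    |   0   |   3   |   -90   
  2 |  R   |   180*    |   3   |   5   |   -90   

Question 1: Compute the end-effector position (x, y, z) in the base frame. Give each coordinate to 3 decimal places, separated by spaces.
1.598 3.232 -0.000

after link 1: o_1 = (1.5000, -2.5981, 0.0000)
after link 2: o_2 = (1.5981, 3.2321, -0.0000)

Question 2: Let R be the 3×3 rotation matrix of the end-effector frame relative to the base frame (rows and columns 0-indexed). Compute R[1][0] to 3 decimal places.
End-effector x-axis (col 0 of R) = (-0.5000,0.8660,-0.0000)
R[1][0] = 0.8660

0.866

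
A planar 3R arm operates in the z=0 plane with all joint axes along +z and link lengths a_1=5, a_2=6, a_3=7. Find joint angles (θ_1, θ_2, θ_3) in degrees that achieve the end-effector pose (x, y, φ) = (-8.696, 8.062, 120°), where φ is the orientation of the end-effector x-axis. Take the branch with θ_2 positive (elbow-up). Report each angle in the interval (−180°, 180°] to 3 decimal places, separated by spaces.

89.999 120.003 -90.002

wrist centre = target − a_3·(cos φ, sin φ) = (-5.1960, 1.9998)
cos θ_2 = (30.9977−5²−6²)/(2·5·6) = -0.5000; θ_2 = 120.0025° (elbow-up)
β = atan2(1.9998,-5.1960) = 158.9494°; ψ = atan2(5.1960,1.9998) = 68.9500°
θ_1 = β − ψ = 89.9994°
θ_3 = φ − θ_1 − θ_2 = -90.0020° (wrapped to (-180°,180°])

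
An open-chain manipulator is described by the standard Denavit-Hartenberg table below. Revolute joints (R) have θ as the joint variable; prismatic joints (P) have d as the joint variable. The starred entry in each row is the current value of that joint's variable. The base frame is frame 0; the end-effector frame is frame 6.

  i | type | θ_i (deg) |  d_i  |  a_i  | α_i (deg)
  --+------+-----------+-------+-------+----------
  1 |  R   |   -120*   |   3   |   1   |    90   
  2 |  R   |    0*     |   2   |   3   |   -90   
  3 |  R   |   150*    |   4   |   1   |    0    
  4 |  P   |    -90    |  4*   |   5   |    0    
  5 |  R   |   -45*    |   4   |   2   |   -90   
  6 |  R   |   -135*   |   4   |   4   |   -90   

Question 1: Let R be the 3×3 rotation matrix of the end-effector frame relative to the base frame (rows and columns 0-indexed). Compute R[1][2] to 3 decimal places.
End-effector z-axis (col 2 of R) = (-0.1830,-0.6830,0.7071)
R[1][2] = -0.6830

-0.683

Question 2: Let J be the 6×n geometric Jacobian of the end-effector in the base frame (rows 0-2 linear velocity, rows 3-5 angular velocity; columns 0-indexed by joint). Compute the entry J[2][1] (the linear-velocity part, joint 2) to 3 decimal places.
axis z_1 = (-0.8660,0.5000,0.0000); lever o_n−o_1 = (4.2121,-5.6633,14.8284)
cross product → J_v[:, 1] = (7.4142,12.8418,2.7985)
J_ω[:, 1] = z_1
entry J[2][1] = 2.7985

2.798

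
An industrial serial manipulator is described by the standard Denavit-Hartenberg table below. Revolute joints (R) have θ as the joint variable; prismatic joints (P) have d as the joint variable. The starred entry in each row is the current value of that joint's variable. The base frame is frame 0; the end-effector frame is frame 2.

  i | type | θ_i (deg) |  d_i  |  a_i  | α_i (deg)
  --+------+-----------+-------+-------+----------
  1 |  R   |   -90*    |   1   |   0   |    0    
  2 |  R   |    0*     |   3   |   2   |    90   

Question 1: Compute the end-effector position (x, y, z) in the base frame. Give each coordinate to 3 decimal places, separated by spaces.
0.000 -2.000 4.000

after link 1: o_1 = (0.0000, 0.0000, 1.0000)
after link 2: o_2 = (0.0000, -2.0000, 4.0000)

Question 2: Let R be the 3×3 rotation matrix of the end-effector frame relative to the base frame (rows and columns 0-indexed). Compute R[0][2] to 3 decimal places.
End-effector z-axis (col 2 of R) = (-1.0000,-0.0000,0.0000)
R[0][2] = -1.0000

-1.000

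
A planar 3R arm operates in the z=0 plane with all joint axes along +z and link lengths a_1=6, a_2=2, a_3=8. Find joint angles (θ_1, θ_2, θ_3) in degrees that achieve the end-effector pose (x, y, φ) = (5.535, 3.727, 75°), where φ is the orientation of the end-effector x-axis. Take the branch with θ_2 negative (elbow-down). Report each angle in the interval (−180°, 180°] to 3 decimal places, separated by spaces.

wrist centre = target − a_3·(cos φ, sin φ) = (3.4644, -4.0004)
cos θ_2 = (28.0057−6²−2²)/(2·6·2) = -0.4998; θ_2 = -119.9844° (elbow-down)
β = atan2(-4.0004,3.4644) = -49.1067°; ψ = atan2(-1.7323,5.0005) = -19.1077°
θ_1 = β − ψ = -29.9989°
θ_3 = φ − θ_1 − θ_2 = -135.0166° (wrapped to (-180°,180°])

-29.999 -119.984 -135.017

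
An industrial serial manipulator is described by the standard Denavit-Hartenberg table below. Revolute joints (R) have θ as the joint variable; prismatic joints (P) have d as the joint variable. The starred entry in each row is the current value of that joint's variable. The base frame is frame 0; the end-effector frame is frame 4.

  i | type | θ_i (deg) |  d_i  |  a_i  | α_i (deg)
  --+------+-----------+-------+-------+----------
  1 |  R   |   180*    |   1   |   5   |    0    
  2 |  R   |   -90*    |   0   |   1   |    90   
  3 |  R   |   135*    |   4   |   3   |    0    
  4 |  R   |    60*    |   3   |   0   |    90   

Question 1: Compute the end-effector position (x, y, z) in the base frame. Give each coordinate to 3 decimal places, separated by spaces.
after link 1: o_1 = (-5.0000, 0.0000, 1.0000)
after link 2: o_2 = (-5.0000, 1.0000, 1.0000)
after link 3: o_3 = (-1.0000, -1.1213, 3.1213)
after link 4: o_4 = (2.0000, -1.1213, 3.1213)

2.000 -1.121 3.121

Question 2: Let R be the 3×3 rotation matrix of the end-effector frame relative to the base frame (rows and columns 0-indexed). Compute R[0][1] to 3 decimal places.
1.000

End-effector y-axis (col 1 of R) = (1.0000,-0.0000,0.0000)
R[0][1] = 1.0000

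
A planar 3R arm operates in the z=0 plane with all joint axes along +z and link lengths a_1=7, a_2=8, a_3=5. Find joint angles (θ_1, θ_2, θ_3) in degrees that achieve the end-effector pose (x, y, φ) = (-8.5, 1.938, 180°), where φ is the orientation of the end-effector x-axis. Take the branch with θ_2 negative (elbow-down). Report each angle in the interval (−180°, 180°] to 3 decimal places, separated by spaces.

-120.003 -149.999 90.002

wrist centre = target − a_3·(cos φ, sin φ) = (-3.5000, 1.9380)
cos θ_2 = (16.0058−7²−8²)/(2·7·8) = -0.8660; θ_2 = -149.9993° (elbow-down)
β = atan2(1.9380,-3.5000) = 151.0261°; ψ = atan2(-4.0001,0.0718) = -88.9710°
θ_1 = β − ψ = 239.9971°
θ_3 = φ − θ_1 − θ_2 = 90.0022° (wrapped to (-180°,180°])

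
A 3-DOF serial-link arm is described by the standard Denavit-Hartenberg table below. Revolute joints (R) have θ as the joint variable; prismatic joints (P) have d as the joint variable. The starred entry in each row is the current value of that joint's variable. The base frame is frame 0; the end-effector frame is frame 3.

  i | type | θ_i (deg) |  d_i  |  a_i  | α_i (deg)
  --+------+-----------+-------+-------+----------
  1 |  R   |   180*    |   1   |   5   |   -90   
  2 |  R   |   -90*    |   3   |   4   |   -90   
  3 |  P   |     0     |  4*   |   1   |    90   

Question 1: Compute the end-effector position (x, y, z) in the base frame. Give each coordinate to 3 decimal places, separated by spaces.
after link 1: o_1 = (-5.0000, 0.0000, 1.0000)
after link 2: o_2 = (-5.0000, -3.0000, 5.0000)
after link 3: o_3 = (-9.0000, -3.0000, 6.0000)

-9.000 -3.000 6.000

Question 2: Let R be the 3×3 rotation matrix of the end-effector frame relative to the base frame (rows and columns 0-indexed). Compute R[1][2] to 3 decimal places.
End-effector z-axis (col 2 of R) = (-0.0000,-1.0000,0.0000)
R[1][2] = -1.0000

-1.000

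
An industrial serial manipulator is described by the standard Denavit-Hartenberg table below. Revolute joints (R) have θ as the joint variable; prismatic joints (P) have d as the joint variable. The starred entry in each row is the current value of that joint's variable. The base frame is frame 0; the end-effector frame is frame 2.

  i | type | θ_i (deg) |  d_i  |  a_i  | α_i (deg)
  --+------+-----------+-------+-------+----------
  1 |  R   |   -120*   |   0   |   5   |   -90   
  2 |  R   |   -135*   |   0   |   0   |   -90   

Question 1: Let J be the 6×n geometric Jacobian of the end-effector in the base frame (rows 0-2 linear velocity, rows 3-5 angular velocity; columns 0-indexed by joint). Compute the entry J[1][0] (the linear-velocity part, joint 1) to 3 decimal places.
-2.500

axis z_0 = ẑ; lever o_n−o_0 = (-2.5000,-4.3301,0.0000)
cross product → J_v[:, 0] = (4.3301,-2.5000,0.0000)
J_ω[:, 0] = z_0
entry J[1][0] = -2.5000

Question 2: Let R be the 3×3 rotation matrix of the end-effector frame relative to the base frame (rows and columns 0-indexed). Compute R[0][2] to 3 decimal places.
End-effector z-axis (col 2 of R) = (-0.3536,-0.6124,0.7071)
R[0][2] = -0.3536

-0.354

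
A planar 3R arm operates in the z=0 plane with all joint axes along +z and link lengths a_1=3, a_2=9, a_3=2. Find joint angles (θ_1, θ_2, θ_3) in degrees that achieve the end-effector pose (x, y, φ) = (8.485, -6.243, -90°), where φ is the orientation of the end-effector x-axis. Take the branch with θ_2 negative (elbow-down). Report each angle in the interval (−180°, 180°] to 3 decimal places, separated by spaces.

wrist centre = target − a_3·(cos φ, sin φ) = (8.4850, -4.2430)
cos θ_2 = (89.9983−3²−9²)/(2·3·9) = -0.0000; θ_2 = -90.0018° (elbow-down)
β = atan2(-4.2430,8.4850) = -26.5678°; ψ = atan2(-9.0000,2.9997) = -71.5667°
θ_1 = β − ψ = 44.9989°
θ_3 = φ − θ_1 − θ_2 = -44.9971° (wrapped to (-180°,180°])

44.999 -90.002 -44.997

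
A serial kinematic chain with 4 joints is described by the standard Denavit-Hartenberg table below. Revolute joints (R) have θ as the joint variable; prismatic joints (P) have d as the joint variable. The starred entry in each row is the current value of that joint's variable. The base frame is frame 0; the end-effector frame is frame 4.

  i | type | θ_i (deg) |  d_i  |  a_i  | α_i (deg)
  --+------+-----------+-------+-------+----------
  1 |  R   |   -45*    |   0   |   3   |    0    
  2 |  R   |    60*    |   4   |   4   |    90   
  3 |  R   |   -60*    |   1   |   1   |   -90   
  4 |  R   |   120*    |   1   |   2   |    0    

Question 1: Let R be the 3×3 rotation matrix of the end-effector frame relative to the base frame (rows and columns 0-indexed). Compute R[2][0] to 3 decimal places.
End-effector x-axis (col 0 of R) = (-0.4656,0.7718,0.4330)
R[2][0] = 0.4330

0.433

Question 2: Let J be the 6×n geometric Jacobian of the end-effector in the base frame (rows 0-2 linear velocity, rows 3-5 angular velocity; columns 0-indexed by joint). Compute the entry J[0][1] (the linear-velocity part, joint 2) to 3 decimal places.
axis z_1 = (0.0000,0.0000,1.0000); lever o_n−o_1 = (4.5108,1.9665,4.5000)
cross product → J_v[:, 1] = (-1.9665,4.5108,0.0000)
J_ω[:, 1] = z_1
entry J[0][1] = -1.9665

-1.967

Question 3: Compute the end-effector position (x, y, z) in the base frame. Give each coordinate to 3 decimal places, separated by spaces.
6.632 -0.155 4.500

after link 1: o_1 = (2.1213, -2.1213, 0.0000)
after link 2: o_2 = (5.9850, -1.0860, 4.0000)
after link 3: o_3 = (6.7268, -1.9226, 3.1340)
after link 4: o_4 = (6.6321, -0.1548, 4.5000)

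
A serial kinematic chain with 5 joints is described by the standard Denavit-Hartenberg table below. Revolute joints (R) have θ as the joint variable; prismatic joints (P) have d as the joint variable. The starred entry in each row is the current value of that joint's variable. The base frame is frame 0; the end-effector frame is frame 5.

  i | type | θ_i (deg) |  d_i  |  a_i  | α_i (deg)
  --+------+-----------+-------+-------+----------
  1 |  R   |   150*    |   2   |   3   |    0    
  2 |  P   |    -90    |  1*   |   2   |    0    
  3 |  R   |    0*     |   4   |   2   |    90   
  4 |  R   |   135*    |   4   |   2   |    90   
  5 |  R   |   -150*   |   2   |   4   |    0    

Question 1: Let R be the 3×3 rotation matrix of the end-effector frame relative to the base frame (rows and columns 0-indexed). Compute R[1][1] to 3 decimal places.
0.127

End-effector y-axis (col 1 of R) = (-0.9268,0.1268,0.3536)
R[1][1] = 0.1268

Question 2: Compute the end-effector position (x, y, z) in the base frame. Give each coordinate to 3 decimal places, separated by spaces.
after link 1: o_1 = (-2.5981, 1.5000, 2.0000)
after link 2: o_2 = (-1.5981, 3.2321, 3.0000)
after link 3: o_3 = (-0.5981, 4.9641, 7.0000)
after link 4: o_4 = (2.1589, 1.7394, 8.4142)
after link 5: o_5 = (2.3587, 6.0854, 7.3789)

2.359 6.085 7.379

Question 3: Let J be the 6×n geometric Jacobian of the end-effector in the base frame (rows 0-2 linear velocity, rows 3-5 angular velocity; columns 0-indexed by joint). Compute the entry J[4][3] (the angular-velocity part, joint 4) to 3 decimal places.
axis z_3 = (0.8660,-0.5000,0.0000); lever o_n−o_3 = (2.9568,1.1213,0.3789)
cross product → J_v[:, 3] = (-0.1895,-0.3282,2.4495)
J_ω[:, 3] = z_3
entry J[4][3] = -0.5000

-0.500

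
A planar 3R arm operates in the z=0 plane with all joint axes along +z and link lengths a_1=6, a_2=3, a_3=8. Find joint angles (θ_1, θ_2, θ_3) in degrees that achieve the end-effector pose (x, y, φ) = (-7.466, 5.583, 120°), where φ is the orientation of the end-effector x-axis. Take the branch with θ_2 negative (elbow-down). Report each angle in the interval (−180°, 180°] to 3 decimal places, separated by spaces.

wrist centre = target − a_3·(cos φ, sin φ) = (-3.4660, -1.3452)
cos θ_2 = (13.8227−6²−3²)/(2·6·3) = -0.8660; θ_2 = -150.0011° (elbow-down)
β = atan2(-1.3452,-3.4660) = -158.7881°; ψ = atan2(-1.4999,3.4019) = -23.7934°
θ_1 = β − ψ = -134.9946°
θ_3 = φ − θ_1 − θ_2 = 44.9958° (wrapped to (-180°,180°])

-134.995 -150.001 44.996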